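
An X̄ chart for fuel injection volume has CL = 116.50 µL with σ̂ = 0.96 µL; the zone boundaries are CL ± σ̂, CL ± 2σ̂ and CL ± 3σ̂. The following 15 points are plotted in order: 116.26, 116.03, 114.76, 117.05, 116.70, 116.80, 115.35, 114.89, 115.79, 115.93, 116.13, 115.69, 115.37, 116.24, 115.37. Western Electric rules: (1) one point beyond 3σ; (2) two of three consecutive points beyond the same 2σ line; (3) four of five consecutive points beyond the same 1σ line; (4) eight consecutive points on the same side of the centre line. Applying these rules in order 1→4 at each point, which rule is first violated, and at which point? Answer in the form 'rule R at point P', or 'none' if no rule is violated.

Zone of each point (C = within 1σ̂, B = 1σ̂–2σ̂, A = 2σ̂–3σ̂, * = beyond 3σ̂; sign = side of CL): 1:-C, 2:-C, 3:-B, 4:+C, 5:+C, 6:+C, 7:-B, 8:-B, 9:-C, 10:-C, 11:-C, 12:-C, 13:-B, 14:-C, 15:-B
Rule 4 (eight consecutive points on the same side of the centre line) is satisfied at point 14.

rule 4 at point 14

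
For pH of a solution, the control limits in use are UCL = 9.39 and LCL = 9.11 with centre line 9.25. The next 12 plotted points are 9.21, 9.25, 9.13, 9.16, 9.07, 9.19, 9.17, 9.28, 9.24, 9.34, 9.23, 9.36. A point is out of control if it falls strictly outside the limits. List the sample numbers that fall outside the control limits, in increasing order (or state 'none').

5

Compare each point to [9.11, 9.39]: sample 5 = 9.07 < LCL.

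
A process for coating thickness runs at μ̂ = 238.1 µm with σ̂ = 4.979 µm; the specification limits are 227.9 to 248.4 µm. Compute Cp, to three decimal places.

0.686

Cp = (USL − LSL) / (6σ̂) = (248.4 − 227.9) / (6 × 4.979) = 20.5000 / 29.8740 = 0.6862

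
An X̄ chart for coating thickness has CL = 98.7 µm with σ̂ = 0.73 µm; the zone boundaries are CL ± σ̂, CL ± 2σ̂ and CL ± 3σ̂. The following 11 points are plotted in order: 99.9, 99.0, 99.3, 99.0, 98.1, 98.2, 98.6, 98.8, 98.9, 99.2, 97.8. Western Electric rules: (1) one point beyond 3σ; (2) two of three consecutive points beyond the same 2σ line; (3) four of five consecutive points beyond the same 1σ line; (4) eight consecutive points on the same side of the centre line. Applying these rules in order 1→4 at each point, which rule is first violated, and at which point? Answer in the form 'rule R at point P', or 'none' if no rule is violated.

none

Zone of each point (C = within 1σ̂, B = 1σ̂–2σ̂, A = 2σ̂–3σ̂, * = beyond 3σ̂; sign = side of CL): 1:+B, 2:+C, 3:+C, 4:+C, 5:-C, 6:-C, 7:-C, 8:+C, 9:+C, 10:+C, 11:-B
No rule fires across all 11 points.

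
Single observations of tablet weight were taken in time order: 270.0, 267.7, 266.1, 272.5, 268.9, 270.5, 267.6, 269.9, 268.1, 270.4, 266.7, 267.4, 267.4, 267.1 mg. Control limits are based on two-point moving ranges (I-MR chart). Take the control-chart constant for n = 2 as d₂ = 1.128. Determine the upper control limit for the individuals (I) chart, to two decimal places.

274.63

X̄ = (270.0 + 267.7 + 266.1 + 272.5 + 268.9 + 270.5 + 267.6 + 269.9 + 268.1 + 270.4 + 266.7 + 267.4 + 267.4 + 267.1) / 14 = 268.5929
Moving ranges: 2.3, 1.6, 6.4, 3.6, 1.6, 2.9, 2.3, 1.8, 2.3, 3.7, 0.7, 0.0, 0.3; M̄R̄ = 29.5000 / 13 = 2.2692
UCL = X̄ + 3·M̄R̄/d₂ = 268.5929 + 3 × 2.2692 / 1.128 = 274.6280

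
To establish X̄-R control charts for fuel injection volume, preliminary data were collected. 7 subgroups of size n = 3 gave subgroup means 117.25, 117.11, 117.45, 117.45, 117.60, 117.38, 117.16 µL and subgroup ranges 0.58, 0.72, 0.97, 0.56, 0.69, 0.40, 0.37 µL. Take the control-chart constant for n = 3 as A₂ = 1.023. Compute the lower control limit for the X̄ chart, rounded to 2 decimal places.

116.72

X̄̄ = (117.25 + 117.11 + 117.45 + 117.45 + 117.60 + 117.38 + 117.16) / 7 = 821.4000 / 7 = 117.3429
R̄ = (0.58 + 0.72 + 0.97 + 0.56 + 0.69 + 0.40 + 0.37) / 7 = 4.2900 / 7 = 0.6129
LCL = X̄̄ − A₂·R̄ = 117.3429 − 1.023 × 0.6129 = 116.7159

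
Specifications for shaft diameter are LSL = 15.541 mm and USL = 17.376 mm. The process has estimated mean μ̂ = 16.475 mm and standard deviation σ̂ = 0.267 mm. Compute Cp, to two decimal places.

Cp = (USL − LSL) / (6σ̂) = (17.376 − 15.541) / (6 × 0.267) = 1.8350 / 1.6020 = 1.1454

1.15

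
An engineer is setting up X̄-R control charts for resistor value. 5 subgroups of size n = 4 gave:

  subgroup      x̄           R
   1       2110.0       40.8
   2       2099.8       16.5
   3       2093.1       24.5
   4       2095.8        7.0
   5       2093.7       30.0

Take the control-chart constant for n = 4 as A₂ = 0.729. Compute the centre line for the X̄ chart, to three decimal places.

X̄̄ = (2110.0 + 2099.8 + 2093.1 + 2095.8 + 2093.7) / 5 = 10492.4000 / 5 = 2098.4800
CL = X̄̄ = 2098.4800

2098.480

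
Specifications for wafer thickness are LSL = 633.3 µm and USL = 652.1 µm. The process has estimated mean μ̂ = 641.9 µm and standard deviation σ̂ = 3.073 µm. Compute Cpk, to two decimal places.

0.93

Cpu = (USL − μ̂) / (3σ̂) = (652.1 − 641.9) / (3 × 3.073) = 1.1064; Cpl = (μ̂ − LSL) / (3σ̂) = (641.9 − 633.3) / (3 × 3.073) = 0.9329; Cpk = min(Cpu, Cpl) = 0.9329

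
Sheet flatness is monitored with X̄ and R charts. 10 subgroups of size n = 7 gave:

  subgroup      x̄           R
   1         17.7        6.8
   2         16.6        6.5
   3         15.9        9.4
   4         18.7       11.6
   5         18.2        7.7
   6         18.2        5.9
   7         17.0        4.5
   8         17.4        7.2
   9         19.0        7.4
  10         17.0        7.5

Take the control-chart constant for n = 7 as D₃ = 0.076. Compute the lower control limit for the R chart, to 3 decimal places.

0.566

R̄ = (6.8 + 6.5 + 9.4 + 11.6 + 7.7 + 5.9 + 4.5 + 7.2 + 7.4 + 7.5) / 10 = 74.5000 / 10 = 7.4500
LCL_R = D₃·R̄ = 0.076 × 7.4500 = 0.5662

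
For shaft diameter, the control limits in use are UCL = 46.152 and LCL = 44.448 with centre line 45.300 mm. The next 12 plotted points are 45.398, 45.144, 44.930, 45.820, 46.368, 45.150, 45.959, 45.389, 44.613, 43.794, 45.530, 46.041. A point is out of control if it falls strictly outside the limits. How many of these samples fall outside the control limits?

Compare each point to [44.448, 46.152]: sample 5 = 46.368 > UCL; sample 10 = 43.794 < LCL.

2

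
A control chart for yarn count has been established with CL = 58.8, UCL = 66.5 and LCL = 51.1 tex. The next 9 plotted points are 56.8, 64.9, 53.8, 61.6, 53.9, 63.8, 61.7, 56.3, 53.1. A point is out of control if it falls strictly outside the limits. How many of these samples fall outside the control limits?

All 9 points lie within [51.1, 66.5].

0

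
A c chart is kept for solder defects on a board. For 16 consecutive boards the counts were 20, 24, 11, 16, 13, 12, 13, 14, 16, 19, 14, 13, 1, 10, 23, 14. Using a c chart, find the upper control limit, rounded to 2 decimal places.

c̄ = (20 + 24 + 11 + 16 + 13 + 12 + 13 + 14 + 16 + 19 + 14 + 13 + 1 + 10 + 23 + 14) / 16 = 233 / 16 = 14.5625
UCL = c̄ + 3√c̄ = 14.5625 + 3 × √14.5625 = 14.5625 + 3 × 3.8161 = 26.0108

26.01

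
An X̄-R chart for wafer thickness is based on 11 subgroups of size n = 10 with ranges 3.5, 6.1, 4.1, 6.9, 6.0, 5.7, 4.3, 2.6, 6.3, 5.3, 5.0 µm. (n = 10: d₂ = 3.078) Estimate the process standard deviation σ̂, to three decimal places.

1.648

R̄ = (3.5 + 6.1 + 4.1 + 6.9 + 6.0 + 5.7 + 4.3 + 2.6 + 6.3 + 5.3 + 5.0) / 11 = 5.0727
σ̂ = R̄ / d₂ = 5.0727 / 3.078 = 1.6481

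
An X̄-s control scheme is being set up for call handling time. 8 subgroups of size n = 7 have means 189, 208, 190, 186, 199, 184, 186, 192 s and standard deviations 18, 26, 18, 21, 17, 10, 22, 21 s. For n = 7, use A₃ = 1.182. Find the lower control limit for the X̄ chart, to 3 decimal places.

169.144

X̄̄ = (189 + 208 + 190 + 186 + 199 + 184 + 186 + 192) / 8 = 191.7500
s̄ = (18 + 26 + 18 + 21 + 17 + 10 + 22 + 21) / 8 = 19.1250
LCL = X̄̄ − A₃·s̄ = 191.7500 − 1.182 × 19.1250 = 169.1442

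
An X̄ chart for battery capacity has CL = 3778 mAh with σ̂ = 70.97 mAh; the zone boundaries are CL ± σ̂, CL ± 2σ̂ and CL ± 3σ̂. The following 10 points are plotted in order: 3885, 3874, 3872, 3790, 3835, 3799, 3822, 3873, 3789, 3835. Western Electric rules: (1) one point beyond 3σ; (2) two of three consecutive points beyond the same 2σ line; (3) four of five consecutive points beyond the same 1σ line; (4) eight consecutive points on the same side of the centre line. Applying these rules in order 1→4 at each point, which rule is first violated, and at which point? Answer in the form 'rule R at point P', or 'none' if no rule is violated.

Zone of each point (C = within 1σ̂, B = 1σ̂–2σ̂, A = 2σ̂–3σ̂, * = beyond 3σ̂; sign = side of CL): 1:+B, 2:+B, 3:+B, 4:+C, 5:+C, 6:+C, 7:+C, 8:+B, 9:+C, 10:+C
Rule 4 (eight consecutive points on the same side of the centre line) is satisfied at point 8.

rule 4 at point 8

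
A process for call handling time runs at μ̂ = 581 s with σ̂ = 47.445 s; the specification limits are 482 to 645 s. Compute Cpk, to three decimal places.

0.450

Cpu = (USL − μ̂) / (3σ̂) = (645 − 581) / (3 × 47.445) = 0.4496; Cpl = (μ̂ − LSL) / (3σ̂) = (581 − 482) / (3 × 47.445) = 0.6955; Cpk = min(Cpu, Cpl) = 0.4496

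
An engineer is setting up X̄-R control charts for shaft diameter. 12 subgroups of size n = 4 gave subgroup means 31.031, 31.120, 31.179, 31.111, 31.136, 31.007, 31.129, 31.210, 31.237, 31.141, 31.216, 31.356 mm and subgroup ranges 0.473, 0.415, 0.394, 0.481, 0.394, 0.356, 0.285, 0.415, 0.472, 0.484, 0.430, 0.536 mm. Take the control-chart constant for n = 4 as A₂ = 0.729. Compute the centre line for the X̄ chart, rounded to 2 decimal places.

X̄̄ = (31.031 + 31.120 + 31.179 + 31.111 + 31.136 + 31.007 + 31.129 + 31.210 + 31.237 + 31.141 + 31.216 + 31.356) / 12 = 373.8730 / 12 = 31.1561
CL = X̄̄ = 31.1561

31.16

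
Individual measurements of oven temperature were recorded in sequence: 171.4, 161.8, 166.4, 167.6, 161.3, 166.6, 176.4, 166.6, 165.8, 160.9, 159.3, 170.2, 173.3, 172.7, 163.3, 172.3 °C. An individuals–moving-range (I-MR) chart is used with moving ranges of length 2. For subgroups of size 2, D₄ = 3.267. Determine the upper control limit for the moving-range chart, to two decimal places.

18.93

Moving ranges: 9.6, 4.6, 1.2, 6.3, 5.3, 9.8, 9.8, 0.8, 4.9, 1.6, 10.9, 3.1, 0.6, 9.4, 9.0; M̄R̄ = 86.9000 / 15 = 5.7933
UCL_MR = D₄·M̄R̄ = 3.267 × 5.7933 = 18.9268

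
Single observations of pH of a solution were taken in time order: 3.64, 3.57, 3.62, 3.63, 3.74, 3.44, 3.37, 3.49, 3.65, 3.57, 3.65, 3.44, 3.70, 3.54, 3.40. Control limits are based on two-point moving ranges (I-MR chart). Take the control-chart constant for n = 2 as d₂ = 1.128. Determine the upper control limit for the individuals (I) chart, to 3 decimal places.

3.909

X̄ = (3.64 + 3.57 + 3.62 + 3.63 + 3.74 + 3.44 + 3.37 + 3.49 + 3.65 + 3.57 + 3.65 + 3.44 + 3.70 + 3.54 + 3.40) / 15 = 3.5633
Moving ranges: 0.07, 0.05, 0.01, 0.11, 0.30, 0.07, 0.12, 0.16, 0.08, 0.08, 0.21, 0.26, 0.16, 0.14; M̄R̄ = 1.8200 / 14 = 0.1300
UCL = X̄ + 3·M̄R̄/d₂ = 3.5633 + 3 × 0.1300 / 1.128 = 3.9091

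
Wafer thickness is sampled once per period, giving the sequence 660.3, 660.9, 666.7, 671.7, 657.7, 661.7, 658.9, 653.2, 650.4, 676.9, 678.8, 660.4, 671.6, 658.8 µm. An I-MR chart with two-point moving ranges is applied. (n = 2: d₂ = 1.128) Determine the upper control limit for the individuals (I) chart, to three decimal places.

X̄ = (660.3 + 660.9 + 666.7 + 671.7 + 657.7 + 661.7 + 658.9 + 653.2 + 650.4 + 676.9 + 678.8 + 660.4 + 671.6 + 658.8) / 14 = 663.4286
Moving ranges: 0.6, 5.8, 5.0, 14.0, 4.0, 2.8, 5.7, 2.8, 26.5, 1.9, 18.4, 11.2, 12.8; M̄R̄ = 111.5000 / 13 = 8.5769
UCL = X̄ + 3·M̄R̄/d₂ = 663.4286 + 3 × 8.5769 / 1.128 = 686.2395

686.240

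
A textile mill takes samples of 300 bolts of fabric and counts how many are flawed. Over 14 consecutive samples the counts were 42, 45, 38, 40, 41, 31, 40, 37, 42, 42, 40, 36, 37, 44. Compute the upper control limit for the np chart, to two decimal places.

57.24

p̄ = Σdᵢ / (k·n) = 555 / (14 × 300) = 0.13214
UCL = np̄ + 3·√(np̄(1−p̄)) = 39.6429 + 3 × √(39.6429×0.86786) = 39.6429 + 3 × 5.8655 = 57.2394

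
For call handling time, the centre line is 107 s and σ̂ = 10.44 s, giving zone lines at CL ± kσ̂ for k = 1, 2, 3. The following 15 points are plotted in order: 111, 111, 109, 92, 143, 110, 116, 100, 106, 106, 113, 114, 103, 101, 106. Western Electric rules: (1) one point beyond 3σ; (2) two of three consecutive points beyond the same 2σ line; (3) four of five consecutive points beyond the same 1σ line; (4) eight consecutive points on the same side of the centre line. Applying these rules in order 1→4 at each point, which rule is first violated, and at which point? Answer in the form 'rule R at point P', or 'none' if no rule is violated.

rule 1 at point 5

Zone of each point (C = within 1σ̂, B = 1σ̂–2σ̂, A = 2σ̂–3σ̂, * = beyond 3σ̂; sign = side of CL): 1:+C, 2:+C, 3:+C, 4:-B, 5:+*, 6:+C, 7:+C, 8:-C, 9:-C, 10:-C, 11:+C, 12:+C, 13:-C, 14:-C, 15:-C
Rule 1 (one point beyond the 3σ limits) is satisfied at point 5.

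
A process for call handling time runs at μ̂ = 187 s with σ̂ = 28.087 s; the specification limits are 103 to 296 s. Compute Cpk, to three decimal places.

0.997

Cpu = (USL − μ̂) / (3σ̂) = (296 − 187) / (3 × 28.087) = 1.2936; Cpl = (μ̂ − LSL) / (3σ̂) = (187 − 103) / (3 × 28.087) = 0.9969; Cpk = min(Cpu, Cpl) = 0.9969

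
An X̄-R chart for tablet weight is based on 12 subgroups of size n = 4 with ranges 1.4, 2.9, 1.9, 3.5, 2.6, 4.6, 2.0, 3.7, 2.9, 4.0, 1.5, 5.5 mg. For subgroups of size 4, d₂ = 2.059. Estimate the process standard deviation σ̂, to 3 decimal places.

R̄ = (1.4 + 2.9 + 1.9 + 3.5 + 2.6 + 4.6 + 2.0 + 3.7 + 2.9 + 4.0 + 1.5 + 5.5) / 12 = 3.0417
σ̂ = R̄ / d₂ = 3.0417 / 2.059 = 1.4773

1.477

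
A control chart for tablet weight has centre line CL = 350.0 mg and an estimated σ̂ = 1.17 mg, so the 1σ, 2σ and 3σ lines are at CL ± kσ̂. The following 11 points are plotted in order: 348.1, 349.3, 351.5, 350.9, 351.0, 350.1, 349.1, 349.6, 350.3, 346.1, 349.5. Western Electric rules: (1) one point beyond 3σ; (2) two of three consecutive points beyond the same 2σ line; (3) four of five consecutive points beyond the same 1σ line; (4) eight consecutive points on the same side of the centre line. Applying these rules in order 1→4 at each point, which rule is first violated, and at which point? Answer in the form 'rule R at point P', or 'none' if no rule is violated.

rule 1 at point 10

Zone of each point (C = within 1σ̂, B = 1σ̂–2σ̂, A = 2σ̂–3σ̂, * = beyond 3σ̂; sign = side of CL): 1:-B, 2:-C, 3:+B, 4:+C, 5:+C, 6:+C, 7:-C, 8:-C, 9:+C, 10:-*, 11:-C
Rule 1 (one point beyond the 3σ limits) is satisfied at point 10.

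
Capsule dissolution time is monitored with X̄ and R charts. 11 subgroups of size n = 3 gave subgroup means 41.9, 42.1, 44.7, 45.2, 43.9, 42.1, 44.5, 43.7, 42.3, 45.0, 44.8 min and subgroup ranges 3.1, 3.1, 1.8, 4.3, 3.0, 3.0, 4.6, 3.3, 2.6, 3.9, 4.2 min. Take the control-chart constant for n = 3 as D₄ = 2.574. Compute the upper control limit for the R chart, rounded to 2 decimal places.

8.63

R̄ = (3.1 + 3.1 + 1.8 + 4.3 + 3.0 + 3.0 + 4.6 + 3.3 + 2.6 + 3.9 + 4.2) / 11 = 36.9000 / 11 = 3.3545
UCL_R = D₄·R̄ = 2.574 × 3.3545 = 8.6346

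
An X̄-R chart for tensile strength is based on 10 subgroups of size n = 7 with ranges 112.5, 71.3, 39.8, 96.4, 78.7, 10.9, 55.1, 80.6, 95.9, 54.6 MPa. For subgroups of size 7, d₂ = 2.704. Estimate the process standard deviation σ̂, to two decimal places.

25.73

R̄ = (112.5 + 71.3 + 39.8 + 96.4 + 78.7 + 10.9 + 55.1 + 80.6 + 95.9 + 54.6) / 10 = 69.5800
σ̂ = R̄ / d₂ = 69.5800 / 2.704 = 25.7322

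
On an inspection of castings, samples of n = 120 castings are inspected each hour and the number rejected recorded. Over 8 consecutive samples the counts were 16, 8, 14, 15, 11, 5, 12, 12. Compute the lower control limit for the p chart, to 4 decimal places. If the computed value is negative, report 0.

p̄ = Σdᵢ / (k·n) = 93 / (8 × 120) = 0.09688
LCL = p̄ − 3·√(p̄(1−p̄)/n) = 0.09688 − 3 × 0.02700 = 0.01587

0.0159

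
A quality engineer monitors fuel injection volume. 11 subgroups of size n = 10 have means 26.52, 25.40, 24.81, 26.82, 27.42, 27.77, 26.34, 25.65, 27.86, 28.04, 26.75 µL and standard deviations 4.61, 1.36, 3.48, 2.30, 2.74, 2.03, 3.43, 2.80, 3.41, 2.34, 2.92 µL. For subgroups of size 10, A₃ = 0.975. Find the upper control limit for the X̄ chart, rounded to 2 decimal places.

29.46

X̄̄ = (26.52 + 25.40 + 24.81 + 26.82 + 27.42 + 27.77 + 26.34 + 25.65 + 27.86 + 28.04 + 26.75) / 11 = 26.6709
s̄ = (4.61 + 1.36 + 3.48 + 2.30 + 2.74 + 2.03 + 3.43 + 2.80 + 3.41 + 2.34 + 2.92) / 11 = 2.8564
UCL = X̄̄ + A₃·s̄ = 26.6709 + 0.975 × 2.8564 = 29.4559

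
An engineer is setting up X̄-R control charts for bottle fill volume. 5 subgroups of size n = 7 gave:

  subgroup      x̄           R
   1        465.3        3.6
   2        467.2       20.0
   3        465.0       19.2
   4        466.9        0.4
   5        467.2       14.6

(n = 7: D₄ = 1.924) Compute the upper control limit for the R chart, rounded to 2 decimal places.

R̄ = (3.6 + 20.0 + 19.2 + 0.4 + 14.6) / 5 = 57.8000 / 5 = 11.5600
UCL_R = D₄·R̄ = 1.924 × 11.5600 = 22.2414

22.24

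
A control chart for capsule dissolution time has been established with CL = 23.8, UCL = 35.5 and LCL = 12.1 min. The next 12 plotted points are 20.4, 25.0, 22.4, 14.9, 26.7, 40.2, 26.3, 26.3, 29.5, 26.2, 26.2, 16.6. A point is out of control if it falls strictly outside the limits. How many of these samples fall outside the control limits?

1

Compare each point to [12.1, 35.5]: sample 6 = 40.2 > UCL.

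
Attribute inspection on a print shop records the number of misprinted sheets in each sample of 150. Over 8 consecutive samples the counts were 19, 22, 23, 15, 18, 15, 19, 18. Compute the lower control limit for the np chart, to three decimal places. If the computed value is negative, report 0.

6.508

p̄ = Σdᵢ / (k·n) = 149 / (8 × 150) = 0.12417
LCL = np̄ − 3·√(np̄(1−p̄)) = 18.6250 − 3 × 4.0389 = 6.5084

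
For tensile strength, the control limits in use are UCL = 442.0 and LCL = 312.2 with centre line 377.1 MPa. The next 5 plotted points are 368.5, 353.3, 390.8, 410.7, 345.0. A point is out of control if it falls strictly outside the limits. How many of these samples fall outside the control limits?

All 5 points lie within [312.2, 442.0].

0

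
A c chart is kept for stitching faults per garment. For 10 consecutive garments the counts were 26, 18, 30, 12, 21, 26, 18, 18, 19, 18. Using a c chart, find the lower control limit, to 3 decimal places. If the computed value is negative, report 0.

c̄ = (26 + 18 + 30 + 12 + 21 + 26 + 18 + 18 + 19 + 18) / 10 = 206 / 10 = 20.6000
LCL = c̄ − 3√c̄ = 20.6000 − 3 × 4.5387 = 6.9838

6.984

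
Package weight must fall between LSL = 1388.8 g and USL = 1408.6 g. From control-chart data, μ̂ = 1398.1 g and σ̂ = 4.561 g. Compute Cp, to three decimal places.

Cp = (USL − LSL) / (6σ̂) = (1408.6 − 1388.8) / (6 × 4.561) = 19.8000 / 27.3660 = 0.7235

0.724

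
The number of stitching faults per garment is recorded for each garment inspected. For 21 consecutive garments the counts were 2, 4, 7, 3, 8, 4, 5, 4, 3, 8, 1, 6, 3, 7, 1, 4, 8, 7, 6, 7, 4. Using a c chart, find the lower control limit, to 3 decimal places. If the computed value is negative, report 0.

0.000

c̄ = (2 + 4 + 7 + 3 + 8 + 4 + 5 + 4 + 3 + 8 + 1 + 6 + 3 + 7 + 1 + 4 + 8 + 7 + 6 + 7 + 4) / 21 = 102 / 21 = 4.8571
LCL = c̄ − 3√c̄ = 4.8571 − 3 × 2.2039 = -1.7545 → 0 (cannot be negative)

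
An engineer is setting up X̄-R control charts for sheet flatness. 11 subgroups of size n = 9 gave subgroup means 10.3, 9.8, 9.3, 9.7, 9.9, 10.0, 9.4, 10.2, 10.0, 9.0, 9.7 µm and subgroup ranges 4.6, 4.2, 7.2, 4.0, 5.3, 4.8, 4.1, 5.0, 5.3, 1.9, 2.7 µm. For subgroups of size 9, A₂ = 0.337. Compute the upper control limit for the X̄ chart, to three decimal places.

11.259

X̄̄ = (10.3 + 9.8 + 9.3 + 9.7 + 9.9 + 10.0 + 9.4 + 10.2 + 10.0 + 9.0 + 9.7) / 11 = 107.3000 / 11 = 9.7545
R̄ = (4.6 + 4.2 + 7.2 + 4.0 + 5.3 + 4.8 + 4.1 + 5.0 + 5.3 + 1.9 + 2.7) / 11 = 49.1000 / 11 = 4.4636
UCL = X̄̄ + A₂·R̄ = 9.7545 + 0.337 × 4.4636 = 11.2588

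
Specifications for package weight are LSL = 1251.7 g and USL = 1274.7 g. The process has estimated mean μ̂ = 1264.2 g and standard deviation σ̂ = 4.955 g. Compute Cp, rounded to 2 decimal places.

Cp = (USL − LSL) / (6σ̂) = (1274.7 − 1251.7) / (6 × 4.955) = 23.0000 / 29.7300 = 0.7736

0.77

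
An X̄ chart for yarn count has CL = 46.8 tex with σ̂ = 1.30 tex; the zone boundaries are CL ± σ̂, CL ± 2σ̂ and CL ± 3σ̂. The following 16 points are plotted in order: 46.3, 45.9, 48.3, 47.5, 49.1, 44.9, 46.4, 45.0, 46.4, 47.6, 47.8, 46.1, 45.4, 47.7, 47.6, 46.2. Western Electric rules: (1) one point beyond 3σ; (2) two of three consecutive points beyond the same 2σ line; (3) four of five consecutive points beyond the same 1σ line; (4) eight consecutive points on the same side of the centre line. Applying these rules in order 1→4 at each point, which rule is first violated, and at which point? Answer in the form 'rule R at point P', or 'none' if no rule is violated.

none

Zone of each point (C = within 1σ̂, B = 1σ̂–2σ̂, A = 2σ̂–3σ̂, * = beyond 3σ̂; sign = side of CL): 1:-C, 2:-C, 3:+B, 4:+C, 5:+B, 6:-B, 7:-C, 8:-B, 9:-C, 10:+C, 11:+C, 12:-C, 13:-B, 14:+C, 15:+C, 16:-C
No rule fires across all 16 points.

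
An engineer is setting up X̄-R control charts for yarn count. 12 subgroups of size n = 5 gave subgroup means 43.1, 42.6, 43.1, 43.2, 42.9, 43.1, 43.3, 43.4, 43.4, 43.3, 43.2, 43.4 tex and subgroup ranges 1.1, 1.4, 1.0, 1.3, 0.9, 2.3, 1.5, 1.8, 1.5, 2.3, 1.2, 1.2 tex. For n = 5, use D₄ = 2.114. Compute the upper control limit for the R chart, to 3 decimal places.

3.083

R̄ = (1.1 + 1.4 + 1.0 + 1.3 + 0.9 + 2.3 + 1.5 + 1.8 + 1.5 + 2.3 + 1.2 + 1.2) / 12 = 17.5000 / 12 = 1.4583
UCL_R = D₄·R̄ = 2.114 × 1.4583 = 3.0829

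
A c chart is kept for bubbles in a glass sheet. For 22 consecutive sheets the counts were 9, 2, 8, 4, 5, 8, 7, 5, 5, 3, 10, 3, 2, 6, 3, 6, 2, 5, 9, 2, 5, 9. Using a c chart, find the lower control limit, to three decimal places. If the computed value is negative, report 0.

c̄ = (9 + 2 + 8 + 4 + 5 + 8 + 7 + 5 + 5 + 3 + 10 + 3 + 2 + 6 + 3 + 6 + 2 + 5 + 9 + 2 + 5 + 9) / 22 = 118 / 22 = 5.3636
LCL = c̄ − 3√c̄ = 5.3636 − 3 × 2.3160 = -1.5842 → 0 (cannot be negative)

0.000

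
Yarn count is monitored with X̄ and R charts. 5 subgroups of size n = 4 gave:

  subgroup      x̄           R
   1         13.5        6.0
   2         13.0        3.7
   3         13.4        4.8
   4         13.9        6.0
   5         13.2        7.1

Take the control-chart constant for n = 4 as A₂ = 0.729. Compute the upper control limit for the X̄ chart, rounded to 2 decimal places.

17.42

X̄̄ = (13.5 + 13.0 + 13.4 + 13.9 + 13.2) / 5 = 67.0000 / 5 = 13.4000
R̄ = (6.0 + 3.7 + 4.8 + 6.0 + 7.1) / 5 = 27.6000 / 5 = 5.5200
UCL = X̄̄ + A₂·R̄ = 13.4000 + 0.729 × 5.5200 = 17.4241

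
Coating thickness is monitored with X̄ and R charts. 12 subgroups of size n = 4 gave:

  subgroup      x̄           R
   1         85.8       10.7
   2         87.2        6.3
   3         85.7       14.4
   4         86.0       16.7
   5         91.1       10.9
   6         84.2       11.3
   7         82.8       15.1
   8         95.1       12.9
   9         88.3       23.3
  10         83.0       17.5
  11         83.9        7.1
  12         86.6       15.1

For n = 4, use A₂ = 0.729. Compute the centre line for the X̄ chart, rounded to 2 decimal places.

X̄̄ = (85.8 + 87.2 + 85.7 + 86.0 + 91.1 + 84.2 + 82.8 + 95.1 + 88.3 + 83.0 + 83.9 + 86.6) / 12 = 1039.7000 / 12 = 86.6417
CL = X̄̄ = 86.6417

86.64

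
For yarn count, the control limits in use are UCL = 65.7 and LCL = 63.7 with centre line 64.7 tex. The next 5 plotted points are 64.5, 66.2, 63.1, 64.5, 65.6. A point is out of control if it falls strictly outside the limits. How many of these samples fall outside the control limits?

Compare each point to [63.7, 65.7]: sample 2 = 66.2 > UCL; sample 3 = 63.1 < LCL.

2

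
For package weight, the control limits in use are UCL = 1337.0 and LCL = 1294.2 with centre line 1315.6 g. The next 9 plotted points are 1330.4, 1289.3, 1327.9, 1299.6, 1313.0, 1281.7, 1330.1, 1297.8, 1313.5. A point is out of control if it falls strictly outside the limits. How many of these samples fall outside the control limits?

Compare each point to [1294.2, 1337.0]: sample 2 = 1289.3 < LCL; sample 6 = 1281.7 < LCL.

2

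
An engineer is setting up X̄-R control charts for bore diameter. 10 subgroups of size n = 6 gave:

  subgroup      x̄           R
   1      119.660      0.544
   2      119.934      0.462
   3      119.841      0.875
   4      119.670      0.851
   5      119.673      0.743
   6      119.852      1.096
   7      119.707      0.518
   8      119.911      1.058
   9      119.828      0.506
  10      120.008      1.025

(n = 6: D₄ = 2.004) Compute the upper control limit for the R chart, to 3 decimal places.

R̄ = (0.544 + 0.462 + 0.875 + 0.851 + 0.743 + 1.096 + 0.518 + 1.058 + 0.506 + 1.025) / 10 = 7.6780 / 10 = 0.7678
UCL_R = D₄·R̄ = 2.004 × 0.7678 = 1.5387

1.539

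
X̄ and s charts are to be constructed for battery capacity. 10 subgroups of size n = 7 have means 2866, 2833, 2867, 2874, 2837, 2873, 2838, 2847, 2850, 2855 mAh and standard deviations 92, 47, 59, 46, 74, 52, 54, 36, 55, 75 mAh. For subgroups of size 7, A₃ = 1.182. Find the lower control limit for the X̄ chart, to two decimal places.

X̄̄ = (2866 + 2833 + 2867 + 2874 + 2837 + 2873 + 2838 + 2847 + 2850 + 2855) / 10 = 2854.0000
s̄ = (92 + 47 + 59 + 46 + 74 + 52 + 54 + 36 + 55 + 75) / 10 = 59.0000
LCL = X̄̄ − A₃·s̄ = 2854.0000 − 1.182 × 59.0000 = 2784.2620

2784.26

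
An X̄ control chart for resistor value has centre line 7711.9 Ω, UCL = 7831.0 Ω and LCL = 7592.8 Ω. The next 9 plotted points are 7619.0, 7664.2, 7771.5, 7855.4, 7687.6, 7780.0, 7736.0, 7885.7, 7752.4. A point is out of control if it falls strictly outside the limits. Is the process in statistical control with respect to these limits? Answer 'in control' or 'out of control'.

out of control

Compare each point to [7592.8, 7831.0]: sample 4 = 7855.4 > UCL; sample 8 = 7885.7 > UCL.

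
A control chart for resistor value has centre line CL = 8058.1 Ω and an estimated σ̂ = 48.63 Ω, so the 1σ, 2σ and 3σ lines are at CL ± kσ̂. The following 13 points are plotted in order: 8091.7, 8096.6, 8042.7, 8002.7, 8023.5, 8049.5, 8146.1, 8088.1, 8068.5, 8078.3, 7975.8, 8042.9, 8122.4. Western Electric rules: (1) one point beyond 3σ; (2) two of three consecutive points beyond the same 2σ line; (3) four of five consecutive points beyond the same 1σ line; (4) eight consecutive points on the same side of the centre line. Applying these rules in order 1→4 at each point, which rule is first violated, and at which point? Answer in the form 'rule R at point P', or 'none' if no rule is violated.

none

Zone of each point (C = within 1σ̂, B = 1σ̂–2σ̂, A = 2σ̂–3σ̂, * = beyond 3σ̂; sign = side of CL): 1:+C, 2:+C, 3:-C, 4:-B, 5:-C, 6:-C, 7:+B, 8:+C, 9:+C, 10:+C, 11:-B, 12:-C, 13:+B
No rule fires across all 13 points.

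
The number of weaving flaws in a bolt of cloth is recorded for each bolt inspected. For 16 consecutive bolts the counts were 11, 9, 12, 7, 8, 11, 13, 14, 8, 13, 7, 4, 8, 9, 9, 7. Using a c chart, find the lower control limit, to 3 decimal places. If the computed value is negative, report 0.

c̄ = (11 + 9 + 12 + 7 + 8 + 11 + 13 + 14 + 8 + 13 + 7 + 4 + 8 + 9 + 9 + 7) / 16 = 150 / 16 = 9.3750
LCL = c̄ − 3√c̄ = 9.3750 − 3 × 3.0619 = 0.1894

0.189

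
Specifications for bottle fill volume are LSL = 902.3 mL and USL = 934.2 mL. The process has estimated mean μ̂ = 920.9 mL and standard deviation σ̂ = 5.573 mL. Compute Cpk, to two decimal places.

Cpu = (USL − μ̂) / (3σ̂) = (934.2 − 920.9) / (3 × 5.573) = 0.7955; Cpl = (μ̂ − LSL) / (3σ̂) = (920.9 − 902.3) / (3 × 5.573) = 1.1125; Cpk = min(Cpu, Cpl) = 0.7955

0.80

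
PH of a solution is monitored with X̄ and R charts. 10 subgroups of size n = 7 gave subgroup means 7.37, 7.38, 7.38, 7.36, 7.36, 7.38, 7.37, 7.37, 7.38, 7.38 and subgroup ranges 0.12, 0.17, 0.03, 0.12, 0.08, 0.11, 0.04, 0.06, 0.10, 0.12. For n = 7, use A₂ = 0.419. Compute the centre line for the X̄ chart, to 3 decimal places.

7.373

X̄̄ = (7.37 + 7.38 + 7.38 + 7.36 + 7.36 + 7.38 + 7.37 + 7.37 + 7.38 + 7.38) / 10 = 73.7300 / 10 = 7.3730
CL = X̄̄ = 7.3730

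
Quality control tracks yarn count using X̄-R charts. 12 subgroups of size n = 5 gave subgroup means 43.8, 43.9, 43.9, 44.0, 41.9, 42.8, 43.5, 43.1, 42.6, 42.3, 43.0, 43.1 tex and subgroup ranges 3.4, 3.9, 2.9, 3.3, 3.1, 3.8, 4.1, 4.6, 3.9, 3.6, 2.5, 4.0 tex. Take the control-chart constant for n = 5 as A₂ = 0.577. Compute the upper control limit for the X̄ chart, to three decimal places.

45.231

X̄̄ = (43.8 + 43.9 + 43.9 + 44.0 + 41.9 + 42.8 + 43.5 + 43.1 + 42.6 + 42.3 + 43.0 + 43.1) / 12 = 517.9000 / 12 = 43.1583
R̄ = (3.4 + 3.9 + 2.9 + 3.3 + 3.1 + 3.8 + 4.1 + 4.6 + 3.9 + 3.6 + 2.5 + 4.0) / 12 = 43.1000 / 12 = 3.5917
UCL = X̄̄ + A₂·R̄ = 43.1583 + 0.577 × 3.5917 = 45.2307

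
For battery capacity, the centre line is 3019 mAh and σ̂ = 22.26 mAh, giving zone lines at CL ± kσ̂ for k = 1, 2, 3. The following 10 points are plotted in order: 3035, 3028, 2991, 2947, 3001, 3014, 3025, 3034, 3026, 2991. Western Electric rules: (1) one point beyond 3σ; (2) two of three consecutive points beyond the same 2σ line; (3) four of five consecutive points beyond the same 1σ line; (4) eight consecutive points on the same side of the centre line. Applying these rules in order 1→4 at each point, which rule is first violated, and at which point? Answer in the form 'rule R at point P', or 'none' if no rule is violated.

Zone of each point (C = within 1σ̂, B = 1σ̂–2σ̂, A = 2σ̂–3σ̂, * = beyond 3σ̂; sign = side of CL): 1:+C, 2:+C, 3:-B, 4:-*, 5:-C, 6:-C, 7:+C, 8:+C, 9:+C, 10:-B
Rule 1 (one point beyond the 3σ limits) is satisfied at point 4.

rule 1 at point 4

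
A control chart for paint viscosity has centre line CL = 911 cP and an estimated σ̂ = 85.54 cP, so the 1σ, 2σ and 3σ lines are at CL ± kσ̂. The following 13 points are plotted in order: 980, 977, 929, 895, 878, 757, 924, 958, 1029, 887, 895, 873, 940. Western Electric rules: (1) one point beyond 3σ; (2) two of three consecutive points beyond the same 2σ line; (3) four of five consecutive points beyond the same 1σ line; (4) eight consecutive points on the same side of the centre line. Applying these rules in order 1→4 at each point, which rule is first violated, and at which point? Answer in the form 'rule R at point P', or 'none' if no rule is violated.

none

Zone of each point (C = within 1σ̂, B = 1σ̂–2σ̂, A = 2σ̂–3σ̂, * = beyond 3σ̂; sign = side of CL): 1:+C, 2:+C, 3:+C, 4:-C, 5:-C, 6:-B, 7:+C, 8:+C, 9:+B, 10:-C, 11:-C, 12:-C, 13:+C
No rule fires across all 13 points.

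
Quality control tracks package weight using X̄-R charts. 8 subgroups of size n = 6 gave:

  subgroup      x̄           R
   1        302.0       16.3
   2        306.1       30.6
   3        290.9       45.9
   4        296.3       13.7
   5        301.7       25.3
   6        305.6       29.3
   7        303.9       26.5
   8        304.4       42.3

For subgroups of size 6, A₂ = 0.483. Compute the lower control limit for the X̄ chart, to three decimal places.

287.482

X̄̄ = (302.0 + 306.1 + 290.9 + 296.3 + 301.7 + 305.6 + 303.9 + 304.4) / 8 = 2410.9000 / 8 = 301.3625
R̄ = (16.3 + 30.6 + 45.9 + 13.7 + 25.3 + 29.3 + 26.5 + 42.3) / 8 = 229.9000 / 8 = 28.7375
LCL = X̄̄ − A₂·R̄ = 301.3625 − 0.483 × 28.7375 = 287.4823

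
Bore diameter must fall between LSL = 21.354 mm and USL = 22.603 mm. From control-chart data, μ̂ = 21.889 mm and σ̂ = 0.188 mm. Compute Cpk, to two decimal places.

0.95

Cpu = (USL − μ̂) / (3σ̂) = (22.603 − 21.889) / (3 × 0.188) = 1.2660; Cpl = (μ̂ − LSL) / (3σ̂) = (21.889 − 21.354) / (3 × 0.188) = 0.9486; Cpk = min(Cpu, Cpl) = 0.9486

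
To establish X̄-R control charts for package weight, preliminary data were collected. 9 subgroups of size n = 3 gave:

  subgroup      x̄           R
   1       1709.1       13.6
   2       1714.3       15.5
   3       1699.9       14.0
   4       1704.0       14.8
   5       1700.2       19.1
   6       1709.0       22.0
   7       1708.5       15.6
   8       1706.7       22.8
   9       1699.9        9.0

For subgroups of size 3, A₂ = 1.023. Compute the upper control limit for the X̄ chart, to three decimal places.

1722.374

X̄̄ = (1709.1 + 1714.3 + 1699.9 + 1704.0 + 1700.2 + 1709.0 + 1708.5 + 1706.7 + 1699.9) / 9 = 15351.6000 / 9 = 1705.7333
R̄ = (13.6 + 15.5 + 14.0 + 14.8 + 19.1 + 22.0 + 15.6 + 22.8 + 9.0) / 9 = 146.4000 / 9 = 16.2667
UCL = X̄̄ + A₂·R̄ = 1705.7333 + 1.023 × 16.2667 = 1722.3741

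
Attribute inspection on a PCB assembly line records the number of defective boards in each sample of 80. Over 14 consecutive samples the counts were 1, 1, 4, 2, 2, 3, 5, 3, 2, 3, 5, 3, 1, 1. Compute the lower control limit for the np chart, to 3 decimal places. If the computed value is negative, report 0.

p̄ = Σdᵢ / (k·n) = 36 / (14 × 80) = 0.03214
LCL = np̄ − 3·√(np̄(1−p̄)) = 2.5714 − 3 × 1.5776 = -2.1613 → 0 (negative, so LCL = 0)

0.000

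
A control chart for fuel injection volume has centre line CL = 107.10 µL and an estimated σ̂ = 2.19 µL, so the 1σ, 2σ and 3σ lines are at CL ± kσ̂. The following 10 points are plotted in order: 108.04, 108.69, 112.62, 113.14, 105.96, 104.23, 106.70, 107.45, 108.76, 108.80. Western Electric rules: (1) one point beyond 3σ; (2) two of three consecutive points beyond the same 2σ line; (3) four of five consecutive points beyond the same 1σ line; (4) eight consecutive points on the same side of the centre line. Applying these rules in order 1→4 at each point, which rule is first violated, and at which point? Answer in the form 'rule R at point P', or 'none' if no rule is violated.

rule 2 at point 4

Zone of each point (C = within 1σ̂, B = 1σ̂–2σ̂, A = 2σ̂–3σ̂, * = beyond 3σ̂; sign = side of CL): 1:+C, 2:+C, 3:+A, 4:+A, 5:-C, 6:-B, 7:-C, 8:+C, 9:+C, 10:+C
Rule 2 (two of three consecutive points beyond the same 2σ limit) is satisfied at point 4.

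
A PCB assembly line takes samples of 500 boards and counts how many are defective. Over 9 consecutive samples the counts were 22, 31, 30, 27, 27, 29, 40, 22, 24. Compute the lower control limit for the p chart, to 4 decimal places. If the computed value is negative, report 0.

p̄ = Σdᵢ / (k·n) = 252 / (9 × 500) = 0.05600
LCL = p̄ − 3·√(p̄(1−p̄)/n) = 0.05600 − 3 × 0.01028 = 0.02515

0.0252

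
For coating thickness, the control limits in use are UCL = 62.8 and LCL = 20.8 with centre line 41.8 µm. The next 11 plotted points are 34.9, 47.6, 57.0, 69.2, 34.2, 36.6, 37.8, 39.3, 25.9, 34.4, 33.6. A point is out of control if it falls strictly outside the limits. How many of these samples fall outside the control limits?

Compare each point to [20.8, 62.8]: sample 4 = 69.2 > UCL.

1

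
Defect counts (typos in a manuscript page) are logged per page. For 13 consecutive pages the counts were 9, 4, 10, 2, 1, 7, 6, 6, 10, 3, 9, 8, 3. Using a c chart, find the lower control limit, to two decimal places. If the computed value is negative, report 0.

0.00

c̄ = (9 + 4 + 10 + 2 + 1 + 7 + 6 + 6 + 10 + 3 + 9 + 8 + 3) / 13 = 78 / 13 = 6.0000
LCL = c̄ − 3√c̄ = 6.0000 − 3 × 2.4495 = -1.3485 → 0 (cannot be negative)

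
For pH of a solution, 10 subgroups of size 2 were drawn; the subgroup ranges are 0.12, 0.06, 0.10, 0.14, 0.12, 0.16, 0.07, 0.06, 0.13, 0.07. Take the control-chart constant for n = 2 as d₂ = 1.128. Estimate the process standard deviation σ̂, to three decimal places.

R̄ = (0.12 + 0.06 + 0.10 + 0.14 + 0.12 + 0.16 + 0.07 + 0.06 + 0.13 + 0.07) / 10 = 0.1030
σ̂ = R̄ / d₂ = 0.1030 / 1.128 = 0.0913

0.091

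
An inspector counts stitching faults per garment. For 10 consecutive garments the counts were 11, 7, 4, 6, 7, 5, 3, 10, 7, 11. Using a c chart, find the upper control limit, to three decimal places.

c̄ = (11 + 7 + 4 + 6 + 7 + 5 + 3 + 10 + 7 + 11) / 10 = 71 / 10 = 7.1000
UCL = c̄ + 3√c̄ = 7.1000 + 3 × √7.1000 = 7.1000 + 3 × 2.6646 = 15.0937

15.094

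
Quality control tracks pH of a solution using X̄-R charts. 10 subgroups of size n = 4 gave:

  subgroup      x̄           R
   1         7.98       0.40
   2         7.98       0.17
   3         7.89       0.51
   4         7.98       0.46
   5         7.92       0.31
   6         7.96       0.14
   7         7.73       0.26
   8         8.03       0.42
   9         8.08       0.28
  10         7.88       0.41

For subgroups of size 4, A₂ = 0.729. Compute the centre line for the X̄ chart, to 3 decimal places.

X̄̄ = (7.98 + 7.98 + 7.89 + 7.98 + 7.92 + 7.96 + 7.73 + 8.03 + 8.08 + 7.88) / 10 = 79.4300 / 10 = 7.9430
CL = X̄̄ = 7.9430

7.943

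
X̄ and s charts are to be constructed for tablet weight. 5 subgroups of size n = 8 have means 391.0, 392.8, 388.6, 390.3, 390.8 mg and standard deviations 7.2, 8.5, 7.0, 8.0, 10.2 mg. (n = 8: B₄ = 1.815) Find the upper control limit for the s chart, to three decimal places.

s̄ = (7.2 + 8.5 + 7.0 + 8.0 + 10.2) / 5 = 8.1800
UCL_s = B₄·s̄ = 1.815 × 8.1800 = 14.8467

14.847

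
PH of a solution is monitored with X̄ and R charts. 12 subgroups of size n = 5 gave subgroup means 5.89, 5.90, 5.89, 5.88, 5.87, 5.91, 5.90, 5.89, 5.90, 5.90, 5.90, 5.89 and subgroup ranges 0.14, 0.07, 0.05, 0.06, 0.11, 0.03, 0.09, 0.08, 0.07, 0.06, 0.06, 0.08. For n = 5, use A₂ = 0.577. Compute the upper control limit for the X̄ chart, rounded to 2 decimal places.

X̄̄ = (5.89 + 5.90 + 5.89 + 5.88 + 5.87 + 5.91 + 5.90 + 5.89 + 5.90 + 5.90 + 5.90 + 5.89) / 12 = 70.7200 / 12 = 5.8933
R̄ = (0.14 + 0.07 + 0.05 + 0.06 + 0.11 + 0.03 + 0.09 + 0.08 + 0.07 + 0.06 + 0.06 + 0.08) / 12 = 0.9000 / 12 = 0.0750
UCL = X̄̄ + A₂·R̄ = 5.8933 + 0.577 × 0.0750 = 5.9366

5.94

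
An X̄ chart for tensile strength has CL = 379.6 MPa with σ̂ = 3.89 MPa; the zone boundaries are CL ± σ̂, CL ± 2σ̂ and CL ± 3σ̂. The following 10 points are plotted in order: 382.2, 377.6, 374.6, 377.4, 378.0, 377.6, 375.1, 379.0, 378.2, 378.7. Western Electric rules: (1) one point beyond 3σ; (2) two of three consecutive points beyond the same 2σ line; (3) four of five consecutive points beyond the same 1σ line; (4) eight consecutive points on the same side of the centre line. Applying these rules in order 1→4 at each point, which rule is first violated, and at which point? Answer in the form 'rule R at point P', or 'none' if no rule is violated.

Zone of each point (C = within 1σ̂, B = 1σ̂–2σ̂, A = 2σ̂–3σ̂, * = beyond 3σ̂; sign = side of CL): 1:+C, 2:-C, 3:-B, 4:-C, 5:-C, 6:-C, 7:-B, 8:-C, 9:-C, 10:-C
Rule 4 (eight consecutive points on the same side of the centre line) is satisfied at point 9.

rule 4 at point 9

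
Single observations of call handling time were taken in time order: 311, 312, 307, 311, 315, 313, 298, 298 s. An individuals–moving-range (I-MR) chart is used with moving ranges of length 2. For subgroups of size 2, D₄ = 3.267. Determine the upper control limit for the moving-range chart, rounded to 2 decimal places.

Moving ranges: 1, 5, 4, 4, 2, 15, 0; M̄R̄ = 31.0000 / 7 = 4.4286
UCL_MR = D₄·M̄R̄ = 3.267 × 4.4286 = 14.4681

14.47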